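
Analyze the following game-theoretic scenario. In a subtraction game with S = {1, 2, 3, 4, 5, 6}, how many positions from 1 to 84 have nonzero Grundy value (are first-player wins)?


Subtraction set S = {1, 2, 3, 4, 5, 6}, so G(n) = n mod 7.
G(n) = 0 when n is a multiple of 7.
Multiples of 7 in [1, 84]: 12
N-positions (nonzero Grundy) = 84 - 12 = 72

72


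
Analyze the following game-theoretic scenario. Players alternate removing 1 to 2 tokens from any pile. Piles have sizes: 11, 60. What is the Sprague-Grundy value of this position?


Subtraction set: {1, 2}
For this subtraction set, G(n) = n mod 3 (period = max + 1 = 3).
Pile 1 (size 11): G(11) = 11 mod 3 = 2
Pile 2 (size 60): G(60) = 60 mod 3 = 0
Total Grundy value = XOR of all: 2 XOR 0 = 2

2


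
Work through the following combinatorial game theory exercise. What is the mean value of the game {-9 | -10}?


Game = {-9 | -10}, a switch {a | b} with numbers a > b.
Its thermograph has left wall a - t and right wall b + t, which meet at t = (a - b)/2, where both equal (a + b)/2. So the mast (mean value) is at (a + b)/2.
Mean = (-9 + (-10))/2 = -19/2 = -19/2

-19/2


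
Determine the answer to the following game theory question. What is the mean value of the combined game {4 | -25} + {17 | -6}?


G1 = {4 | -25}, G2 = {17 | -6}
Each is a switch {a | b} with numbers a > b; its mean value is (a + b)/2, and mean value is additive over game sums: m(G1 + G2) = m(G1) + m(G2).
Mean of G1 = (4 + (-25))/2 = -21/2 = -21/2
Mean of G2 = (17 + (-6))/2 = 11/2 = 11/2
Mean of G1 + G2 = -21/2 + 11/2 = -5

-5


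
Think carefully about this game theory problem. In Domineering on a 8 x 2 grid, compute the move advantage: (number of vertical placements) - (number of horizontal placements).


Board is 8 x 2 (rows x cols).
Left (vertical) placements: (rows-1) * cols = 7 * 2 = 14
Right (horizontal) placements: rows * (cols-1) = 8 * 1 = 8
Advantage = Left - Right = 14 - 8 = 6

6


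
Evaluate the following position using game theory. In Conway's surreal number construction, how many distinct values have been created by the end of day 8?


Day 0: {|} = 0 is born. Count = 1.
Day n: the number of surreal numbers born by day n is 2^(n+1) - 1.
By day 0: 2^1 - 1 = 1
By day 1: 2^2 - 1 = 3
By day 2: 2^3 - 1 = 7
By day 3: 2^4 - 1 = 15
By day 4: 2^5 - 1 = 31
By day 5: 2^6 - 1 = 63
By day 6: 2^7 - 1 = 127
By day 7: 2^8 - 1 = 255
By day 8: 2^9 - 1 = 511
By day 8: 511 surreal numbers.

511


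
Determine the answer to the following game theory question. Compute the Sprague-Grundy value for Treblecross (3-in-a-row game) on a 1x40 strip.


Treblecross: place X on empty cells; 3-in-a-row wins.
Playing within two cells of an existing X lets the opponent win at once, so sensible play treats the cells i-2..i+2 around each X as dead. The player left with no safe cell loses, so this is a normal-play take-away game on strips of safe cells.
Placing X at cell i (0-indexed) of a strip of k safe cells leaves independent strips of sizes max(0, i-2) and max(0, k-i-3). Hence G(k) = mex{ G(max(0,i-2)) XOR G(max(0,k-i-3)) : 0 <= i < k }, with G(0) = 0.
G(1): splits (0,0):0^0=0 -> mex({0}) = 1
G(2): splits (0,0):0^0=0 -> mex({0}) = 1
G(3): splits (0,0):0^0=0 -> mex({0}) = 1
G(4): splits (0,1):0^1=1 (0,0):0^0=0 -> mex({0, 1}) = 2
G(5): splits (0,2):0^1=1 (0,1):0^1=1 (0,0):0^0=0 -> mex({0, 1}) = 2
G(6) = mex({1}) = 0
G(7) = mex({0, 1, 2}) = 3
G(8) = mex({0, 1, 2}) = 3
G(9) = mex({0, 2}) = 1
G(10) = mex({0, 2, 3}) = 1
G(11) = mex({0, 3}) = 1
G(12) = mex({1, 3}) = 0
G(13) = mex({0, 1, 2, 3}) = 4
G(14) = mex({0, 1, 2}) = 3
G(15) = mex({0, 1, 2}) = 3
G(16) = mex({0, 1, 2, 4}) = 3
G(17) = mex({0, 1, 3, 4}) = 2
G(18) = mex({0, 1, 3, 4}) = 2
G(19) = mex({0, 1, 3, 5}) = 2
G(20) = mex({0, 1, 2, 3, 5}) = 4
G(21) = mex({0, 1, 2, 3, 5}) = 4
G(22) = mex({1, 2, 6}) = 0
G(23) = mex({0, 1, 2, 3, 4, 6}) = 5
G(24) = mex({0, 1, 2, 3, 4}) = 5
G(25) = mex({0, 1, 3, 4, 7}) = 2
G(26) = mex({0, 1, 3, 4, 5, 7}) = 2
G(27) = mex({0, 1, 3, 5}) = 2
G(28) = mex({0, 1, 2, 5}) = 3
G(29) = mex({0, 1, 2, 4, 5, 6}) = 3
G(30) = mex({1, 2, 4, 6}) = 0
G(31) = mex({0, 1, 2, 3, 4, 6}) = 5
G(32) = mex({1, 2, 3, 4, 7}) = 0
G(33) = mex({0, 3, 7}) = 1
G(34) = mex({0, 2, 3, 5, 7}) = 1
G(35) = mex({0, 2, 3, 5, 6}) = 1
G(36) = mex({0, 1, 2, 5, 6}) = 3
G(37) = mex({0, 1, 2, 4, 5, 6}) = 3
G(38) = mex({0, 1, 2, 4}) = 3
G(39) = mex({0, 1, 2, 3, 4, 7}) = 5
G(40) = mex({0, 1, 2, 3, 4, 5, 7}) = 6
Therefore G(40) = 6.

6


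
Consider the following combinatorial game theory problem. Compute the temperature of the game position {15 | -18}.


The game is {15 | -18}, a switch {a | b} with numbers a > b.
Cooling {a | b} by t gives {a - t | b + t}, which stops being hot when a - t = b + t, i.e. at t = (a - b)/2. So the temperature of a switch is (a - b)/2.
Temperature = (Left option - Right option) / 2
= (15 - (-18)) / 2
= 33 / 2
= 33/2

33/2


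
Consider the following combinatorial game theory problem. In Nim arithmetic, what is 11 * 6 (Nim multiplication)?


Nim multiplication is bilinear over XOR: (u XOR v) * w = (u*w) XOR (v*w).
So we split each operand into its bit components and XOR the pairwise Nim products.
11 = 1 + 2 + 8 (as XOR of powers of 2).
6 = 2 + 4 (as XOR of powers of 2).
Using the standard Nim-product table on single bits:
  2*2 = 3,   2*4 = 8,   2*8 = 12,
  4*4 = 6,   4*8 = 11,  8*8 = 13,
and  1*x = x (identity), k*l = l*k (commutative).
Pairwise Nim products:
  1 * 2 = 2
  1 * 4 = 4
  2 * 2 = 3
  2 * 4 = 8
  8 * 2 = 12
  8 * 4 = 11
XOR them: 2 XOR 4 XOR 3 XOR 8 XOR 12 XOR 11 = 10.
Result: 11 * 6 = 10 (in Nim).

10


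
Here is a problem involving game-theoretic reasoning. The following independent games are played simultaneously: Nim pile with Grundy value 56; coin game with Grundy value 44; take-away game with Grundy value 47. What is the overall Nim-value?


By the Sprague-Grundy theorem, the Grundy value of a sum of games is the XOR of individual Grundy values.
Nim pile: Grundy value = 56. Running XOR: 0 XOR 56 = 56
coin game: Grundy value = 44. Running XOR: 56 XOR 44 = 20
take-away game: Grundy value = 47. Running XOR: 20 XOR 47 = 59
The combined Grundy value is 59.

59


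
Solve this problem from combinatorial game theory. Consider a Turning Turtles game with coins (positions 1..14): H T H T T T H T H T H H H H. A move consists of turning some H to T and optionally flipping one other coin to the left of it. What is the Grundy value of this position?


Coins: H T H T T T H T H T H H H H
Key fact: a single head at position k behaves exactly like a Nim heap of size k (turning it to T and optionally flipping a coin at j < k corresponds to moving the heap from k to j, or to 0), and heads combine as a disjunctive sum (two heads at the same place would cancel, matching j XOR j = 0). So the Nim-value is the XOR of the 1-indexed positions of the heads.
Face-up positions (1-indexed): [1, 3, 7, 9, 11, 12, 13, 14]
XOR 0 with 1: 0 XOR 1 = 1
XOR 1 with 3: 1 XOR 3 = 2
XOR 2 with 7: 2 XOR 7 = 5
XOR 5 with 9: 5 XOR 9 = 12
XOR 12 with 11: 12 XOR 11 = 7
XOR 7 with 12: 7 XOR 12 = 11
XOR 11 with 13: 11 XOR 13 = 6
XOR 6 with 14: 6 XOR 14 = 8
Nim-value = 8

8


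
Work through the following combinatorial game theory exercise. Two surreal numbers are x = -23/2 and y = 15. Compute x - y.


x = -23/2, y = 15
Converting to common denominator: 2
x = -23/2, y = 30/2
x - y = -23/2 - 15 = -53/2

-53/2


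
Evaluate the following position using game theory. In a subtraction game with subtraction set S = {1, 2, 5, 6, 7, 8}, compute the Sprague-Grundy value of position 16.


The subtraction set is S = {1, 2, 5, 6, 7, 8}.
G(k) = mex{ G(k - s) : s in S, s <= k }. We compute iteratively: G(0) = 0.
G(1) = mex({0}) = 1
G(2) = mex({0, 1}) = 2
G(3) = mex({1, 2}) = 0
G(4) = mex({0, 2}) = 1
G(5) = mex({0, 1}) = 2
G(6) = mex({0, 1, 2}) = 3
G(7) = mex({0, 1, 2, 3}) = 4
G(8) = mex({0, 1, 2, 3, 4}) = 5
G(9) = mex({0, 1, 2, 4, 5}) = 3
G(10) = mex({0, 1, 2, 3, 5}) = 4
G(11) = mex({0, 1, 2, 3, 4}) = 5
G(12) = mex({1, 2, 3, 4, 5}) = 0
G(13) = mex({0, 2, 3, 4, 5}) = 1
G(14) = mex({0, 1, 3, 4, 5}) = 2
G(15) = mex({1, 2, 3, 4, 5}) = 0
G(16) = mex({0, 2, 3, 4, 5}) = 1
Therefore G(16) = 1.

1


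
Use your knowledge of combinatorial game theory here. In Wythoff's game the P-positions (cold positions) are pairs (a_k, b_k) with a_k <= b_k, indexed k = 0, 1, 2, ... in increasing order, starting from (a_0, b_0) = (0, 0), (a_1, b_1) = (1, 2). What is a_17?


By Wythoff's theorem, a_k = floor(k * phi) and b_k = floor(k * phi^2) = a_k + k, where phi = (1 + sqrt(5))/2 is the golden ratio.
phi = (1 + sqrt(5))/2 = 1.618034
k = 17
k * phi = 17 * 1.618034 = 27.506578
a_17 = floor(k * phi) = 27

27


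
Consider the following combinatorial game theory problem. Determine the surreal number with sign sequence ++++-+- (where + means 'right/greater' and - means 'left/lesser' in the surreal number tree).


Sign expansion: ++++-+-
Rule: track bounds (lo, hi), initially (-inf, +inf). On '+', the current value becomes lo and we move to the simplest number in (value, hi): value + 1 if hi = +inf, otherwise the midpoint (value + hi)/2. On '-', the current value becomes hi and we move to value - 1 if lo = -inf, otherwise the midpoint (lo + value)/2.
Start at 0.
Step 1: sign = +, move right. Bounds: (0, +inf). Value = 1
Step 2: sign = +, move right. Bounds: (1, +inf). Value = 2
Step 3: sign = +, move right. Bounds: (2, +inf). Value = 3
Step 4: sign = +, move right. Bounds: (3, +inf). Value = 4
Step 5: sign = -, move left. Bounds: (3, 4). Value = 7/2
Step 6: sign = +, move right. Bounds: (7/2, 4). Value = 15/4
Step 7: sign = -, move left. Bounds: (7/2, 15/4). Value = 29/8
The surreal number with sign expansion ++++-+- is 29/8.

29/8


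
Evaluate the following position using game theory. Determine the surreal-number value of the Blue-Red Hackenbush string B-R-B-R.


Edges (from ground): B-R-B-R
By Berlekamp's sign-expansion rule, a Blue-Red Hackenbush stalk has the value of the surreal number whose sign sequence is the edge sequence with B -> + and R -> -.
Sign sequence: +-+-
Trace the sign expansion in the surreal number tree, starting from 0:
Edge 1: B (sign +) -> bounds (0, +inf), value = 1
Edge 2: R (sign -) -> bounds (0, 1), value = 1/2
Edge 3: B (sign +) -> bounds (1/2, 1), value = 3/4
Edge 4: R (sign -) -> bounds (1/2, 3/4), value = 5/8
Game value = 5/8

5/8


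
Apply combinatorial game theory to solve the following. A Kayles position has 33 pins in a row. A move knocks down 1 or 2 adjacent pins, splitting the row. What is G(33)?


Kayles: a move removes 1 or 2 adjacent pins from a contiguous row.
Removing pins from a row of k leaves two independent rows (a, b) with a + b = k - 1 (one pin) or a + b = k - 2 (two pins); an end removal gives a = 0.
By Sprague-Grundy, G(k) = mex{ G(a) XOR G(b) } over all these splits. G(0) = 0.
G(1): splits (0,0):0^0=0 -> mex({0}) = 1
G(2): splits (0,1):0^1=1 (0,0):0^0=0 -> mex({0, 1}) = 2
G(3): splits (0,2):0^2=2 (1,1):1^1=0 (0,1):0^1=1 -> mex({0, 1, 2}) = 3
G(4): splits (0,3):0^3=3 (1,2):1^2=3 (0,2):0^2=2 (1,1):1^1=0 -> mex({0, 2, 3}) = 1
G(5): splits (0,4):0^1=1 (1,3):1^3=2 (2,2):2^2=0 (0,3):0^3=3 (1,2):1^2=3 -> mex({0, 1, 2, 3}) = 4
G(6) = mex({0, 1, 2, 4}) = 3
G(7) = mex({0, 1, 3, 4, 5}) = 2
G(8) = mex({0, 2, 3, 5, 6}) = 1
G(9) = mex({0, 1, 2, 3, 6, 7}) = 4
G(10) = mex({0, 1, 3, 4, 5, 7}) = 2
G(11) = mex({0, 1, 2, 3, 4, 5}) = 6
G(12) = mex({0, 1, 2, 3, 5, 6, 7}) = 4
G(13) = mex({0, 2, 3, 4, 6, 7}) = 1
G(14) = mex({0, 1, 4, 5, 6, 7}) = 2
G(15) = mex({0, 1, 2, 3, 4, 5, 6}) = 7
G(16) = mex({0, 2, 3, 5, 6, 7}) = 1
G(17) = mex({0, 1, 2, 3, 5, 6, 7}) = 4
G(18) = mex({0, 1, 2, 4, 5, 6}) = 3
G(19) = mex({0, 1, 3, 4, 5, 7}) = 2
G(20) = mex({0, 2, 3, 4, 5, 6, 7}) = 1
G(21) = mex({0, 1, 2, 3, 5, 6, 7}) = 4
G(22) = mex({0, 1, 2, 3, 4, 5, 7}) = 6
G(23) = mex({0, 1, 2, 3, 4, 5, 6}) = 7
G(24) = mex({0, 1, 2, 3, 5, 6, 7}) = 4
G(25) = mex({0, 2, 3, 4, 6, 7}) = 1
G(26) = mex({0, 1, 3, 4, 5, 6, 7}) = 2
G(27) = mex({0, 1, 2, 3, 4, 5, 6, 7}) = 8
G(28) = mex({0, 1, 2, 3, 4, 6, 7, 8}) = 5
G(29) = mex({0, 1, 2, 3, 5, 6, 7, 8, 9}) = 4
G(30) = mex({0, 1, 2, 3, 4, 5, 6, 9, 10}) = 7
G(31) = mex({0, 1, 3, 4, 5, 7, 10, 11}) = 2
G(32) = mex({0, 2, 3, 4, 5, 6, 7, 9, 11}) = 1
G(33) = mex({0, 1, 2, 3, 4, 5, 6, 7, 9, 12}) = 8
Therefore G(33) = 8.

8


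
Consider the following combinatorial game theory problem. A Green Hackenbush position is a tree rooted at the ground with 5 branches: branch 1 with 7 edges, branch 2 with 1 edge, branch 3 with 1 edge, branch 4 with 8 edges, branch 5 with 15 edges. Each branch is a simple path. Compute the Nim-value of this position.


The tree has 5 branches from the ground vertex.
In Green Hackenbush, the Nim-value of a simple path of length k is k.
Branch 1: length 7, Nim-value = 7
Branch 2: length 1, Nim-value = 1
Branch 3: length 1, Nim-value = 1
Branch 4: length 8, Nim-value = 8
Branch 5: length 15, Nim-value = 15
Total Nim-value = XOR of all branch values:
0 XOR 7 = 7
7 XOR 1 = 6
6 XOR 1 = 7
7 XOR 8 = 15
15 XOR 15 = 0
Nim-value of the tree = 0

0


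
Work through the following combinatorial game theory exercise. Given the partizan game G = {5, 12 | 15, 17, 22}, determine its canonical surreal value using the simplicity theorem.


Left options: {5, 12}, max = 12
Right options: {15, 17, 22}, min = 15
All options are numbers and max(Left) < min(Right), so by the simplicity theorem the value is the simplest (earliest-born) number strictly between 12 and 15.
Integers 13 through 14 all lie strictly between 12 and 15.
Among integers, the simplest (lowest birthday = smallest |n|; 0 is born on day 0, +-n on day n) is 13.
No non-integer in the interval can be simpler: if x is a non-integer in the interval, then floor(x) or ceil(x) also lies in the interval (the interval contains an integer), and both are proper prefixes of x's sign expansion, i.e. born earlier. So the game value is 13.
Game value = 13

13


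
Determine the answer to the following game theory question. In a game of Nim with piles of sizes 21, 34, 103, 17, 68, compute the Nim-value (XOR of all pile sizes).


We need the XOR (exclusive or) of all pile sizes.
After XOR-ing pile 1 (size 21): 0 XOR 21 = 21
After XOR-ing pile 2 (size 34): 21 XOR 34 = 55
After XOR-ing pile 3 (size 103): 55 XOR 103 = 80
After XOR-ing pile 4 (size 17): 80 XOR 17 = 65
After XOR-ing pile 5 (size 68): 65 XOR 68 = 5
The Nim-value of this position is 5.

5


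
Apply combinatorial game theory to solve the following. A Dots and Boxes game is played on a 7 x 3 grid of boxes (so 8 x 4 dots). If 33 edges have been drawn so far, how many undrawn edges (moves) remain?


Grid: 7 x 3 boxes, i.e. 8 rows and 4 columns of dots.
Horizontal edges: (rows + 1) * cols = 8 * 3 = 24
Vertical edges: rows * (cols + 1) = 7 * 4 = 28
Total edges: 24 + 28 = 52
Edges drawn: 33
Remaining: 52 - 33 = 19

19


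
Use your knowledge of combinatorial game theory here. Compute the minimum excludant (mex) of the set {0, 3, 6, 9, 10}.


Set = {0, 3, 6, 9, 10}
0 is in the set.
1 is NOT in the set. This is the mex.
mex = 1

1


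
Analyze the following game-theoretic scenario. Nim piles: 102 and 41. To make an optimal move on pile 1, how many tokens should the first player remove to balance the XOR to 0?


Piles: 102 and 41
Current XOR: 102 XOR 41 = 79 (non-zero, so this is an N-position).
To make the XOR zero, we need to find a move that balances the piles.
For pile 1 (size 102): target = 102 XOR 79 = 41
We reduce pile 1 from 102 to 41.
Tokens removed: 102 - 41 = 61
Verification: 41 XOR 41 = 0

61


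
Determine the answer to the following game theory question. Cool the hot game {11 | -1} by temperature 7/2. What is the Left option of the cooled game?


Original game: {11 | -1} (a switch {a | b} with a > b).
Cooling by t (for t below the temperature (a - b)/2 = 6) taxes each move by t: {a | b} cooled by t is {a - t | b + t}.
Cooling amount: t = 7/2
Cooled Left option: 11 - 7/2 = 15/2
Cooled Right option: -1 + 7/2 = 5/2
Cooled game: {15/2 | 5/2}
Left option = 15/2

15/2


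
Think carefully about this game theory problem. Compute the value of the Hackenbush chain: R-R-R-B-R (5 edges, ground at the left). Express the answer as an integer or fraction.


Edges (from ground): R-R-R-B-R
By Berlekamp's sign-expansion rule, a Blue-Red Hackenbush stalk has the value of the surreal number whose sign sequence is the edge sequence with B -> + and R -> -.
Sign sequence: ---+-
Trace the sign expansion in the surreal number tree, starting from 0:
Edge 1: R (sign -) -> bounds (-inf, 0), value = -1
Edge 2: R (sign -) -> bounds (-inf, -1), value = -2
Edge 3: R (sign -) -> bounds (-inf, -2), value = -3
Edge 4: B (sign +) -> bounds (-3, -2), value = -5/2
Edge 5: R (sign -) -> bounds (-3, -5/2), value = -11/4
Game value = -11/4

-11/4


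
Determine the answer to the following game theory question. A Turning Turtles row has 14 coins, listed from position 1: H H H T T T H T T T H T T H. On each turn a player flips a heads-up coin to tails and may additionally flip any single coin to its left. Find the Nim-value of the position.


Coins: H H H T T T H T T T H T T H
Key fact: a single head at position k behaves exactly like a Nim heap of size k (turning it to T and optionally flipping a coin at j < k corresponds to moving the heap from k to j, or to 0), and heads combine as a disjunctive sum (two heads at the same place would cancel, matching j XOR j = 0). So the Nim-value is the XOR of the 1-indexed positions of the heads.
Face-up positions (1-indexed): [1, 2, 3, 7, 11, 14]
XOR 0 with 1: 0 XOR 1 = 1
XOR 1 with 2: 1 XOR 2 = 3
XOR 3 with 3: 3 XOR 3 = 0
XOR 0 with 7: 0 XOR 7 = 7
XOR 7 with 11: 7 XOR 11 = 12
XOR 12 with 14: 12 XOR 14 = 2
Nim-value = 2

2


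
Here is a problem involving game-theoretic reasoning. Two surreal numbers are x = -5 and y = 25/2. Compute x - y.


x = -5, y = 25/2
Converting to common denominator: 2
x = -10/2, y = 25/2
x - y = -5 - 25/2 = -35/2

-35/2


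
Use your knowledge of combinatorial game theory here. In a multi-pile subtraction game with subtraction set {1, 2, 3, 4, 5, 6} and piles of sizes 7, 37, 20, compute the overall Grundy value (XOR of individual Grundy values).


Subtraction set: {1, 2, 3, 4, 5, 6}
For this subtraction set, G(n) = n mod 7 (period = max + 1 = 7).
Pile 1 (size 7): G(7) = 7 mod 7 = 0
Pile 2 (size 37): G(37) = 37 mod 7 = 2
Pile 3 (size 20): G(20) = 20 mod 7 = 6
Total Grundy value = XOR of all: 0 XOR 2 XOR 6 = 4

4


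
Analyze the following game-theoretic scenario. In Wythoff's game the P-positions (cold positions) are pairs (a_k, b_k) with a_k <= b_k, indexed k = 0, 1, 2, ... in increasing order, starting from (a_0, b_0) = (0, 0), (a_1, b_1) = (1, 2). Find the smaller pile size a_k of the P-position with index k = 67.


By Wythoff's theorem, a_k = floor(k * phi) and b_k = floor(k * phi^2) = a_k + k, where phi = (1 + sqrt(5))/2 is the golden ratio.
phi = (1 + sqrt(5))/2 = 1.618034
k = 67
k * phi = 67 * 1.618034 = 108.408277
a_67 = floor(k * phi) = 108

108


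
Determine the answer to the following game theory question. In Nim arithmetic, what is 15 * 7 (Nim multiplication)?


Nim multiplication is bilinear over XOR: (u XOR v) * w = (u*w) XOR (v*w).
So we split each operand into its bit components and XOR the pairwise Nim products.
15 = 1 + 2 + 4 + 8 (as XOR of powers of 2).
7 = 1 + 2 + 4 (as XOR of powers of 2).
Using the standard Nim-product table on single bits:
  2*2 = 3,   2*4 = 8,   2*8 = 12,
  4*4 = 6,   4*8 = 11,  8*8 = 13,
and  1*x = x (identity), k*l = l*k (commutative).
Pairwise Nim products:
  1 * 1 = 1
  1 * 2 = 2
  1 * 4 = 4
  2 * 1 = 2
  2 * 2 = 3
  2 * 4 = 8
  4 * 1 = 4
  4 * 2 = 8
  4 * 4 = 6
  8 * 1 = 8
  8 * 2 = 12
  8 * 4 = 11
XOR them: 1 XOR 2 XOR 4 XOR 2 XOR 3 XOR 8 XOR 4 XOR 8 XOR 6 XOR 8 XOR 12 XOR 11 = 11.
Result: 15 * 7 = 11 (in Nim).

11


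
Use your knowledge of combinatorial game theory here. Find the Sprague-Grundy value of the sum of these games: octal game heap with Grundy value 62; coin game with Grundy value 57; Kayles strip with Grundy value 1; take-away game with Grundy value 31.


By the Sprague-Grundy theorem, the Grundy value of a sum of games is the XOR of individual Grundy values.
octal game heap: Grundy value = 62. Running XOR: 0 XOR 62 = 62
coin game: Grundy value = 57. Running XOR: 62 XOR 57 = 7
Kayles strip: Grundy value = 1. Running XOR: 7 XOR 1 = 6
take-away game: Grundy value = 31. Running XOR: 6 XOR 31 = 25
The combined Grundy value is 25.

25


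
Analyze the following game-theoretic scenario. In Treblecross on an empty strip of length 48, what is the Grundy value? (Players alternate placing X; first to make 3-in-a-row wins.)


Treblecross: place X on empty cells; 3-in-a-row wins.
Playing within two cells of an existing X lets the opponent win at once, so sensible play treats the cells i-2..i+2 around each X as dead. The player left with no safe cell loses, so this is a normal-play take-away game on strips of safe cells.
Placing X at cell i (0-indexed) of a strip of k safe cells leaves independent strips of sizes max(0, i-2) and max(0, k-i-3). Hence G(k) = mex{ G(max(0,i-2)) XOR G(max(0,k-i-3)) : 0 <= i < k }, with G(0) = 0.
G(1): splits (0,0):0^0=0 -> mex({0}) = 1
G(2): splits (0,0):0^0=0 -> mex({0}) = 1
G(3): splits (0,0):0^0=0 -> mex({0}) = 1
G(4): splits (0,1):0^1=1 (0,0):0^0=0 -> mex({0, 1}) = 2
G(5): splits (0,2):0^1=1 (0,1):0^1=1 (0,0):0^0=0 -> mex({0, 1}) = 2
G(6) = mex({1}) = 0
G(7) = mex({0, 1, 2}) = 3
G(8) = mex({0, 1, 2}) = 3
G(9) = mex({0, 2}) = 1
G(10) = mex({0, 2, 3}) = 1
G(11) = mex({0, 3}) = 1
G(12) = mex({1, 3}) = 0
G(13) = mex({0, 1, 2, 3}) = 4
G(14) = mex({0, 1, 2}) = 3
G(15) = mex({0, 1, 2}) = 3
G(16) = mex({0, 1, 2, 4}) = 3
G(17) = mex({0, 1, 3, 4}) = 2
G(18) = mex({0, 1, 3, 4}) = 2
G(19) = mex({0, 1, 3, 5}) = 2
G(20) = mex({0, 1, 2, 3, 5}) = 4
G(21) = mex({0, 1, 2, 3, 5}) = 4
G(22) = mex({1, 2, 6}) = 0
G(23) = mex({0, 1, 2, 3, 4, 6}) = 5
G(24) = mex({0, 1, 2, 3, 4}) = 5
G(25) = mex({0, 1, 3, 4, 7}) = 2
G(26) = mex({0, 1, 3, 4, 5, 7}) = 2
G(27) = mex({0, 1, 3, 5}) = 2
G(28) = mex({0, 1, 2, 5}) = 3
G(29) = mex({0, 1, 2, 4, 5, 6}) = 3
G(30) = mex({1, 2, 4, 6}) = 0
G(31) = mex({0, 1, 2, 3, 4, 6}) = 5
G(32) = mex({1, 2, 3, 4, 7}) = 0
G(33) = mex({0, 3, 7}) = 1
G(34) = mex({0, 2, 3, 5, 7}) = 1
G(35) = mex({0, 2, 3, 5, 6}) = 1
G(36) = mex({0, 1, 2, 5, 6}) = 3
G(37) = mex({0, 1, 2, 4, 5, 6}) = 3
G(38) = mex({0, 1, 2, 4}) = 3
G(39) = mex({0, 1, 2, 3, 4, 7}) = 5
G(40) = mex({0, 1, 2, 3, 4, 5, 7}) = 6
G(41) = mex({0, 1, 2, 3, 5, 7}) = 4
G(42) = mex({0, 1, 2, 3, 5, 6, 7}) = 4
G(43) = mex({0, 2, 3, 5, 6}) = 1
G(44) = mex({1, 2, 3, 4, 5, 6}) = 0
G(45) = mex({0, 1, 2, 3, 4, 6, 7}) = 5
G(46) = mex({0, 1, 2, 3, 4, 7}) = 5
G(47) = mex({0, 1, 2, 3, 4, 5, 7}) = 6
G(48) = mex({0, 1, 2, 3, 4, 5, 7}) = 6
Therefore G(48) = 6.

6


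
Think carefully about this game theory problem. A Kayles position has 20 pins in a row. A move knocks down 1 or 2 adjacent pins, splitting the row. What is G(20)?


Kayles: a move removes 1 or 2 adjacent pins from a contiguous row.
Removing pins from a row of k leaves two independent rows (a, b) with a + b = k - 1 (one pin) or a + b = k - 2 (two pins); an end removal gives a = 0.
By Sprague-Grundy, G(k) = mex{ G(a) XOR G(b) } over all these splits. G(0) = 0.
G(1): splits (0,0):0^0=0 -> mex({0}) = 1
G(2): splits (0,1):0^1=1 (0,0):0^0=0 -> mex({0, 1}) = 2
G(3): splits (0,2):0^2=2 (1,1):1^1=0 (0,1):0^1=1 -> mex({0, 1, 2}) = 3
G(4): splits (0,3):0^3=3 (1,2):1^2=3 (0,2):0^2=2 (1,1):1^1=0 -> mex({0, 2, 3}) = 1
G(5): splits (0,4):0^1=1 (1,3):1^3=2 (2,2):2^2=0 (0,3):0^3=3 (1,2):1^2=3 -> mex({0, 1, 2, 3}) = 4
G(6) = mex({0, 1, 2, 4}) = 3
G(7) = mex({0, 1, 3, 4, 5}) = 2
G(8) = mex({0, 2, 3, 5, 6}) = 1
G(9) = mex({0, 1, 2, 3, 6, 7}) = 4
G(10) = mex({0, 1, 3, 4, 5, 7}) = 2
G(11) = mex({0, 1, 2, 3, 4, 5}) = 6
G(12) = mex({0, 1, 2, 3, 5, 6, 7}) = 4
G(13) = mex({0, 2, 3, 4, 6, 7}) = 1
G(14) = mex({0, 1, 4, 5, 6, 7}) = 2
G(15) = mex({0, 1, 2, 3, 4, 5, 6}) = 7
G(16) = mex({0, 2, 3, 5, 6, 7}) = 1
G(17) = mex({0, 1, 2, 3, 5, 6, 7}) = 4
G(18) = mex({0, 1, 2, 4, 5, 6}) = 3
G(19) = mex({0, 1, 3, 4, 5, 7}) = 2
G(20) = mex({0, 2, 3, 4, 5, 6, 7}) = 1
Therefore G(20) = 1.

1


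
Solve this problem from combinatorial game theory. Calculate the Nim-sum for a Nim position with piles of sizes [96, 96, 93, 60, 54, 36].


We need the XOR (exclusive or) of all pile sizes.
After XOR-ing pile 1 (size 96): 0 XOR 96 = 96
After XOR-ing pile 2 (size 96): 96 XOR 96 = 0
After XOR-ing pile 3 (size 93): 0 XOR 93 = 93
After XOR-ing pile 4 (size 60): 93 XOR 60 = 97
After XOR-ing pile 5 (size 54): 97 XOR 54 = 87
After XOR-ing pile 6 (size 36): 87 XOR 36 = 115
The Nim-value of this position is 115.

115


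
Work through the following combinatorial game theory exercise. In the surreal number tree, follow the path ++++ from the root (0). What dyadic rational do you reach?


Sign expansion: ++++
Rule: track bounds (lo, hi), initially (-inf, +inf). On '+', the current value becomes lo and we move to the simplest number in (value, hi): value + 1 if hi = +inf, otherwise the midpoint (value + hi)/2. On '-', the current value becomes hi and we move to value - 1 if lo = -inf, otherwise the midpoint (lo + value)/2.
Start at 0.
Step 1: sign = +, move right. Bounds: (0, +inf). Value = 1
Step 2: sign = +, move right. Bounds: (1, +inf). Value = 2
Step 3: sign = +, move right. Bounds: (2, +inf). Value = 3
Step 4: sign = +, move right. Bounds: (3, +inf). Value = 4
The surreal number with sign expansion ++++ is 4.

4


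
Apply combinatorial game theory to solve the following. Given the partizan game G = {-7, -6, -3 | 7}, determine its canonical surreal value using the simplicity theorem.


Left options: {-7, -6, -3}, max = -3
Right options: {7}, min = 7
All options are numbers and max(Left) < min(Right), so by the simplicity theorem the value is the simplest (earliest-born) number strictly between -3 and 7.
Integers -2 through 6 all lie strictly between -3 and 7.
Among integers, the simplest (lowest birthday = smallest |n|; 0 is born on day 0, +-n on day n) is 0.
No non-integer in the interval can be simpler: if x is a non-integer in the interval, then floor(x) or ceil(x) also lies in the interval (the interval contains an integer), and both are proper prefixes of x's sign expansion, i.e. born earlier. So the game value is 0.
Game value = 0

0


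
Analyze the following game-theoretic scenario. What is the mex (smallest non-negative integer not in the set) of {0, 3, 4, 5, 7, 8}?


Set = {0, 3, 4, 5, 7, 8}
0 is in the set.
1 is NOT in the set. This is the mex.
mex = 1

1


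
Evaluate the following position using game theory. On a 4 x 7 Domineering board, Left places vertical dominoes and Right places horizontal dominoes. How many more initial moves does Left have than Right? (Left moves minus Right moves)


Board is 4 x 7 (rows x cols).
Left (vertical) placements: (rows-1) * cols = 3 * 7 = 21
Right (horizontal) placements: rows * (cols-1) = 4 * 6 = 24
Advantage = Left - Right = 21 - 24 = -3

-3


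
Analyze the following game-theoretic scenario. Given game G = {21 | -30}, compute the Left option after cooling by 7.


Original game: {21 | -30} (a switch {a | b} with a > b).
Cooling by t (for t below the temperature (a - b)/2 = 51/2) taxes each move by t: {a | b} cooled by t is {a - t | b + t}.
Cooling amount: t = 7
Cooled Left option: 21 - 7 = 14
Cooled Right option: -30 + 7 = -23
Cooled game: {14 | -23}
Left option = 14

14


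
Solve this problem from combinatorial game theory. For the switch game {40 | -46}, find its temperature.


The game is {40 | -46}, a switch {a | b} with numbers a > b.
Cooling {a | b} by t gives {a - t | b + t}, which stops being hot when a - t = b + t, i.e. at t = (a - b)/2. So the temperature of a switch is (a - b)/2.
Temperature = (Left option - Right option) / 2
= (40 - (-46)) / 2
= 86 / 2
= 43

43


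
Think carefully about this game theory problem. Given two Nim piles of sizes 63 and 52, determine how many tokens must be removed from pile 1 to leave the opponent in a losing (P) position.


Piles: 63 and 52
Current XOR: 63 XOR 52 = 11 (non-zero, so this is an N-position).
To make the XOR zero, we need to find a move that balances the piles.
For pile 1 (size 63): target = 63 XOR 11 = 52
We reduce pile 1 from 63 to 52.
Tokens removed: 63 - 52 = 11
Verification: 52 XOR 52 = 0

11


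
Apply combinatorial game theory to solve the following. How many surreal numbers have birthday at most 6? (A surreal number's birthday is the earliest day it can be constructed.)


Day 0: {|} = 0 is born. Count = 1.
Day n: the number of surreal numbers born by day n is 2^(n+1) - 1.
By day 0: 2^1 - 1 = 1
By day 1: 2^2 - 1 = 3
By day 2: 2^3 - 1 = 7
By day 3: 2^4 - 1 = 15
By day 4: 2^5 - 1 = 31
By day 5: 2^6 - 1 = 63
By day 6: 2^7 - 1 = 127
By day 6: 127 surreal numbers.

127


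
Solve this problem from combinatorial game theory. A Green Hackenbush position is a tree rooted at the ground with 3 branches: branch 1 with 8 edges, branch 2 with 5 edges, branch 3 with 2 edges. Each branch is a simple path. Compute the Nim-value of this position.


The tree has 3 branches from the ground vertex.
In Green Hackenbush, the Nim-value of a simple path of length k is k.
Branch 1: length 8, Nim-value = 8
Branch 2: length 5, Nim-value = 5
Branch 3: length 2, Nim-value = 2
Total Nim-value = XOR of all branch values:
0 XOR 8 = 8
8 XOR 5 = 13
13 XOR 2 = 15
Nim-value of the tree = 15

15


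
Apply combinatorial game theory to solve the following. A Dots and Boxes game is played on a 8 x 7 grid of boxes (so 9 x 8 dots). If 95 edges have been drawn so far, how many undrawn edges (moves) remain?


Grid: 8 x 7 boxes, i.e. 9 rows and 8 columns of dots.
Horizontal edges: (rows + 1) * cols = 9 * 7 = 63
Vertical edges: rows * (cols + 1) = 8 * 8 = 64
Total edges: 63 + 64 = 127
Edges drawn: 95
Remaining: 127 - 95 = 32

32


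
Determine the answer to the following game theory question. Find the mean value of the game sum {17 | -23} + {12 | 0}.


G1 = {17 | -23}, G2 = {12 | 0}
Each is a switch {a | b} with numbers a > b; its mean value is (a + b)/2, and mean value is additive over game sums: m(G1 + G2) = m(G1) + m(G2).
Mean of G1 = (17 + (-23))/2 = -6/2 = -3
Mean of G2 = (12 + (0))/2 = 12/2 = 6
Mean of G1 + G2 = -3 + 6 = 3

3


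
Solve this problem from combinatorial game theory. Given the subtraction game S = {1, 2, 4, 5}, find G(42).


The subtraction set is S = {1, 2, 4, 5}.
G(k) = mex{ G(k - s) : s in S, s <= k }. We compute iteratively: G(0) = 0.
G(1) = mex({0}) = 1
G(2) = mex({0, 1}) = 2
G(3) = mex({1, 2}) = 0
G(4) = mex({0, 2}) = 1
G(5) = mex({0, 1}) = 2
G(6) = mex({1, 2}) = 0
G(7) = mex({0, 2}) = 1
Observe that G(3)..G(7) = 0, 1, 2, 0, 1 repeats G(0)..G(4) = 0, 1, 2, 0, 1.
For k >= max(S) = 5, G(k) is determined by the previous 5 values G(k-5)..G(k-1); a window of 5 consecutive values has recurred shifted by 3, so by induction G(k + 3) = G(k) for all k >= 0: the sequence is periodic from the start with period 3.
One period: G(0..2) = 0, 1, 2.
42 mod 3 = 0, so G(42) = G(0) = 0.

0


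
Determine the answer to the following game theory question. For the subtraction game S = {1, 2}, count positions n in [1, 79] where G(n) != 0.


Subtraction set S = {1, 2}, so G(n) = n mod 3.
G(n) = 0 when n is a multiple of 3.
Multiples of 3 in [1, 79]: 26
N-positions (nonzero Grundy) = 79 - 26 = 53

53


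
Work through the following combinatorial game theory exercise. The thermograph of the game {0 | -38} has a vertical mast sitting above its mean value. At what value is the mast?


Game = {0 | -38}, a switch {a | b} with numbers a > b.
Its thermograph has left wall a - t and right wall b + t, which meet at t = (a - b)/2, where both equal (a + b)/2. So the mast (mean value) is at (a + b)/2.
Mean = (0 + (-38))/2 = -38/2 = -19

-19


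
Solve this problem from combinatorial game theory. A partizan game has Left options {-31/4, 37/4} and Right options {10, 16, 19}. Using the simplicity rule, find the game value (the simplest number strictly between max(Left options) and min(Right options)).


Left options: {-31/4, 37/4}, max = 37/4
Right options: {10, 16, 19}, min = 10
All options are numbers and max(Left) < min(Right), so by the simplicity theorem the value is the simplest (earliest-born) number strictly between 37/4 and 10.
No integer lies strictly between 37/4 and 10, so the value is the dyadic rational m/2^k in the interval with the smallest k (then m odd); search k = 1, 2, ...:
Denominator 2: 19/2 lies strictly between 37/4 and 10 -- found.
The simplest number in the interval is 19/2.
Game value = 19/2

19/2


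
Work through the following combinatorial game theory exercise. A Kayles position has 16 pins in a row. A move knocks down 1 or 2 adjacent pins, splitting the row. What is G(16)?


Kayles: a move removes 1 or 2 adjacent pins from a contiguous row.
Removing pins from a row of k leaves two independent rows (a, b) with a + b = k - 1 (one pin) or a + b = k - 2 (two pins); an end removal gives a = 0.
By Sprague-Grundy, G(k) = mex{ G(a) XOR G(b) } over all these splits. G(0) = 0.
G(1): splits (0,0):0^0=0 -> mex({0}) = 1
G(2): splits (0,1):0^1=1 (0,0):0^0=0 -> mex({0, 1}) = 2
G(3): splits (0,2):0^2=2 (1,1):1^1=0 (0,1):0^1=1 -> mex({0, 1, 2}) = 3
G(4): splits (0,3):0^3=3 (1,2):1^2=3 (0,2):0^2=2 (1,1):1^1=0 -> mex({0, 2, 3}) = 1
G(5): splits (0,4):0^1=1 (1,3):1^3=2 (2,2):2^2=0 (0,3):0^3=3 (1,2):1^2=3 -> mex({0, 1, 2, 3}) = 4
G(6) = mex({0, 1, 2, 4}) = 3
G(7) = mex({0, 1, 3, 4, 5}) = 2
G(8) = mex({0, 2, 3, 5, 6}) = 1
G(9) = mex({0, 1, 2, 3, 6, 7}) = 4
G(10) = mex({0, 1, 3, 4, 5, 7}) = 2
G(11) = mex({0, 1, 2, 3, 4, 5}) = 6
G(12) = mex({0, 1, 2, 3, 5, 6, 7}) = 4
G(13) = mex({0, 2, 3, 4, 6, 7}) = 1
G(14) = mex({0, 1, 4, 5, 6, 7}) = 2
G(15) = mex({0, 1, 2, 3, 4, 5, 6}) = 7
G(16) = mex({0, 2, 3, 5, 6, 7}) = 1
Therefore G(16) = 1.

1


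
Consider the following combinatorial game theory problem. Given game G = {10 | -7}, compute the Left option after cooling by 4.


Original game: {10 | -7} (a switch {a | b} with a > b).
Cooling by t (for t below the temperature (a - b)/2 = 17/2) taxes each move by t: {a | b} cooled by t is {a - t | b + t}.
Cooling amount: t = 4
Cooled Left option: 10 - 4 = 6
Cooled Right option: -7 + 4 = -3
Cooled game: {6 | -3}
Left option = 6

6


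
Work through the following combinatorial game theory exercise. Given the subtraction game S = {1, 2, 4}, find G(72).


The subtraction set is S = {1, 2, 4}.
G(k) = mex{ G(k - s) : s in S, s <= k }. We compute iteratively: G(0) = 0.
G(1) = mex({0}) = 1
G(2) = mex({0, 1}) = 2
G(3) = mex({1, 2}) = 0
G(4) = mex({0, 2}) = 1
G(5) = mex({0, 1}) = 2
G(6) = mex({1, 2}) = 0
Observe that G(3)..G(6) = 0, 1, 2, 0 repeats G(0)..G(3) = 0, 1, 2, 0.
For k >= max(S) = 4, G(k) is determined by the previous 4 values G(k-4)..G(k-1); a window of 4 consecutive values has recurred shifted by 3, so by induction G(k + 3) = G(k) for all k >= 0: the sequence is periodic from the start with period 3.
One period: G(0..2) = 0, 1, 2.
72 mod 3 = 0, so G(72) = G(0) = 0.

0


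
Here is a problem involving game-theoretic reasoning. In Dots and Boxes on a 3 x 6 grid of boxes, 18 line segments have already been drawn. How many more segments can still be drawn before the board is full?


Grid: 3 x 6 boxes, i.e. 4 rows and 7 columns of dots.
Horizontal edges: (rows + 1) * cols = 4 * 6 = 24
Vertical edges: rows * (cols + 1) = 3 * 7 = 21
Total edges: 24 + 21 = 45
Edges drawn: 18
Remaining: 45 - 18 = 27

27


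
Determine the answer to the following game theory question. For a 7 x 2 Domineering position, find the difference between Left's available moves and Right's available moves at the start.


Board is 7 x 2 (rows x cols).
Left (vertical) placements: (rows-1) * cols = 6 * 2 = 12
Right (horizontal) placements: rows * (cols-1) = 7 * 1 = 7
Advantage = Left - Right = 12 - 7 = 5

5


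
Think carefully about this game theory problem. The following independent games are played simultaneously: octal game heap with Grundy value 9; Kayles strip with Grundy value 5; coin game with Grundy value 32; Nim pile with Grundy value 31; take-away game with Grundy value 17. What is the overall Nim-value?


By the Sprague-Grundy theorem, the Grundy value of a sum of games is the XOR of individual Grundy values.
octal game heap: Grundy value = 9. Running XOR: 0 XOR 9 = 9
Kayles strip: Grundy value = 5. Running XOR: 9 XOR 5 = 12
coin game: Grundy value = 32. Running XOR: 12 XOR 32 = 44
Nim pile: Grundy value = 31. Running XOR: 44 XOR 31 = 51
take-away game: Grundy value = 17. Running XOR: 51 XOR 17 = 34
The combined Grundy value is 34.

34


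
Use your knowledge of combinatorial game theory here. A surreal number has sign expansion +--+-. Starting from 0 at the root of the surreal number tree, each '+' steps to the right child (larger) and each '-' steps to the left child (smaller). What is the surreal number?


Sign expansion: +--+-
Rule: track bounds (lo, hi), initially (-inf, +inf). On '+', the current value becomes lo and we move to the simplest number in (value, hi): value + 1 if hi = +inf, otherwise the midpoint (value + hi)/2. On '-', the current value becomes hi and we move to value - 1 if lo = -inf, otherwise the midpoint (lo + value)/2.
Start at 0.
Step 1: sign = +, move right. Bounds: (0, +inf). Value = 1
Step 2: sign = -, move left. Bounds: (0, 1). Value = 1/2
Step 3: sign = -, move left. Bounds: (0, 1/2). Value = 1/4
Step 4: sign = +, move right. Bounds: (1/4, 1/2). Value = 3/8
Step 5: sign = -, move left. Bounds: (1/4, 3/8). Value = 5/16
The surreal number with sign expansion +--+- is 5/16.

5/16


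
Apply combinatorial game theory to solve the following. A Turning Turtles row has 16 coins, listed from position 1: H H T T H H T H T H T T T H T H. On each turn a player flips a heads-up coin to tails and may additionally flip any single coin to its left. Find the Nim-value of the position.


Coins: H H T T H H T H T H T T T H T H
Key fact: a single head at position k behaves exactly like a Nim heap of size k (turning it to T and optionally flipping a coin at j < k corresponds to moving the heap from k to j, or to 0), and heads combine as a disjunctive sum (two heads at the same place would cancel, matching j XOR j = 0). So the Nim-value is the XOR of the 1-indexed positions of the heads.
Face-up positions (1-indexed): [1, 2, 5, 6, 8, 10, 14, 16]
XOR 0 with 1: 0 XOR 1 = 1
XOR 1 with 2: 1 XOR 2 = 3
XOR 3 with 5: 3 XOR 5 = 6
XOR 6 with 6: 6 XOR 6 = 0
XOR 0 with 8: 0 XOR 8 = 8
XOR 8 with 10: 8 XOR 10 = 2
XOR 2 with 14: 2 XOR 14 = 12
XOR 12 with 16: 12 XOR 16 = 28
Nim-value = 28

28


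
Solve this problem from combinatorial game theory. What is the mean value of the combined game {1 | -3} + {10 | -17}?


G1 = {1 | -3}, G2 = {10 | -17}
Each is a switch {a | b} with numbers a > b; its mean value is (a + b)/2, and mean value is additive over game sums: m(G1 + G2) = m(G1) + m(G2).
Mean of G1 = (1 + (-3))/2 = -2/2 = -1
Mean of G2 = (10 + (-17))/2 = -7/2 = -7/2
Mean of G1 + G2 = -1 + -7/2 = -9/2

-9/2


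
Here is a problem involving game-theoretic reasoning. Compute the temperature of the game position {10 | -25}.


The game is {10 | -25}, a switch {a | b} with numbers a > b.
Cooling {a | b} by t gives {a - t | b + t}, which stops being hot when a - t = b + t, i.e. at t = (a - b)/2. So the temperature of a switch is (a - b)/2.
Temperature = (Left option - Right option) / 2
= (10 - (-25)) / 2
= 35 / 2
= 35/2

35/2


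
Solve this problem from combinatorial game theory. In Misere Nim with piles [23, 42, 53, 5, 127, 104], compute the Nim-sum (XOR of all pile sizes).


We need the XOR (exclusive or) of all pile sizes.
After XOR-ing pile 1 (size 23): 0 XOR 23 = 23
After XOR-ing pile 2 (size 42): 23 XOR 42 = 61
After XOR-ing pile 3 (size 53): 61 XOR 53 = 8
After XOR-ing pile 4 (size 5): 8 XOR 5 = 13
After XOR-ing pile 5 (size 127): 13 XOR 127 = 114
After XOR-ing pile 6 (size 104): 114 XOR 104 = 26
The Nim-value of this position is 26.

26


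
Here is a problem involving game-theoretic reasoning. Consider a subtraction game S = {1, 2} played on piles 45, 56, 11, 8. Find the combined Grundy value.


Subtraction set: {1, 2}
For this subtraction set, G(n) = n mod 3 (period = max + 1 = 3).
Pile 1 (size 45): G(45) = 45 mod 3 = 0
Pile 2 (size 56): G(56) = 56 mod 3 = 2
Pile 3 (size 11): G(11) = 11 mod 3 = 2
Pile 4 (size 8): G(8) = 8 mod 3 = 2
Total Grundy value = XOR of all: 0 XOR 2 XOR 2 XOR 2 = 2

2
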